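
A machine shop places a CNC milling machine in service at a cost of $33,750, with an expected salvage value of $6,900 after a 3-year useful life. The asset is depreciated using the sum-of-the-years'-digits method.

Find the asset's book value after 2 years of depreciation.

Depreciable base = $33,750 − $6,900 = $26,850.
Sum of the years' digits = 3+2+1 = 6.
Year 1: $26,850 × 3/6 = $13,425. Book value $20,325.
Year 2: $26,850 × 2/6 = $8,950. Book value $11,375.

$11,375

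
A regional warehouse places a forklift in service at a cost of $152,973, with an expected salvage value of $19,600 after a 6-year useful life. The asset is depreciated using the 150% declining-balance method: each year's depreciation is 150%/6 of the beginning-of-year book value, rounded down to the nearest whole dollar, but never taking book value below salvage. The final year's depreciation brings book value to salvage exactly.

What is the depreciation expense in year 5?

Depreciable base = $152,973 − $19,600 = $133,373.
Year 1: ⌊$152,973 × 150%/6⌋ = $38,243. Book value $114,730.
Year 2: ⌊$114,730 × 150%/6⌋ = $28,682. Book value $86,048.
Year 3: ⌊$86,048 × 150%/6⌋ = $21,512. Book value $64,536.
Year 4: ⌊$64,536 × 150%/6⌋ = $16,134. Book value $48,402.
Year 5: ⌊$48,402 × 150%/6⌋ = $12,100. Book value $36,302.

$12,100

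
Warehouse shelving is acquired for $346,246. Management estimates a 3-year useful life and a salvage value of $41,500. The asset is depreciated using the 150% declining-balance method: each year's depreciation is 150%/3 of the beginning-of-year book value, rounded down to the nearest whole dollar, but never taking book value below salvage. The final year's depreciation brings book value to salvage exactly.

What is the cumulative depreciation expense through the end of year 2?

Depreciable base = $346,246 − $41,500 = $304,746.
Year 1: ⌊$346,246 × 150%/3⌋ = $173,123. Book value $173,123.
Year 2: ⌊$173,123 × 150%/3⌋ = $86,561. Book value $86,562.
Accumulated through year 2 = $346,246 − $86,562 = $259,684.

$259,684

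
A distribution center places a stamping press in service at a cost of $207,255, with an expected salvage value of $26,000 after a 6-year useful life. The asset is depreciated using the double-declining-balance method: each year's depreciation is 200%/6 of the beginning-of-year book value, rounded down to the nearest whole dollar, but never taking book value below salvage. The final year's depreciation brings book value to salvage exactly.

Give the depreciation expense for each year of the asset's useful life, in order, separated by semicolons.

Depreciable base = $207,255 − $26,000 = $181,255.
Year 1: ⌊$207,255 × 200%/6⌋ = $69,085. Book value $138,170.
Year 2: ⌊$138,170 × 200%/6⌋ = $46,056. Book value $92,114.
Year 3: ⌊$92,114 × 200%/6⌋ = $30,704. Book value $61,410.
Year 4: ⌊$61,410 × 200%/6⌋ = $20,470. Book value $40,940.
Year 5: ⌊$40,940 × 200%/6⌋ = $13,646. Book value $27,294.
Year 6 (final): $27,294 − $26,000 = $1,294. Book value $26,000.

$69,085; $46,056; $30,704; $20,470; $13,646; $1,294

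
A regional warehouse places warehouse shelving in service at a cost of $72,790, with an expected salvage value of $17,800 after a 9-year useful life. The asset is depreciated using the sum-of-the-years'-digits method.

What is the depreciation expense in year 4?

$7,332

Depreciable base = $72,790 − $17,800 = $54,990.
Sum of the years' digits = 9+8+7+6+5+4+3+2+1 = 45.
Year 1: $54,990 × 9/45 = $10,998. Book value $61,792.
Year 2: $54,990 × 8/45 = $9,776. Book value $52,016.
Year 3: $54,990 × 7/45 = $8,554. Book value $43,462.
Year 4: $54,990 × 6/45 = $7,332. Book value $36,130.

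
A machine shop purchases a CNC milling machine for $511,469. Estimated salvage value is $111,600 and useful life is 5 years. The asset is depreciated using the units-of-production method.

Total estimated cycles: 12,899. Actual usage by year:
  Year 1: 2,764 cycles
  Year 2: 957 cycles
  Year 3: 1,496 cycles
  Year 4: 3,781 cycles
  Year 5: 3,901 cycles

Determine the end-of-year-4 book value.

$232,531

Depreciable base = $511,469 − $111,600 = $399,869.
Rate = $399,869 / 12,899 cycles = $31 per cycle.
Year 1: 2,764 × $31 = $85,684. Book value $425,785.
Year 2: 957 × $31 = $29,667. Book value $396,118.
Year 3: 1,496 × $31 = $46,376. Book value $349,742.
Year 4: 3,781 × $31 = $117,211. Book value $232,531.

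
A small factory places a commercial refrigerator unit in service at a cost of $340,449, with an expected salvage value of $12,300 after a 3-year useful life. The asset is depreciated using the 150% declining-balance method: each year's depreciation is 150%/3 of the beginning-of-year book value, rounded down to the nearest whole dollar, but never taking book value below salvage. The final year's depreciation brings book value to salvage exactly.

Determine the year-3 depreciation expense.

$72,813

Depreciable base = $340,449 − $12,300 = $328,149.
Year 1: ⌊$340,449 × 150%/3⌋ = $170,224. Book value $170,225.
Year 2: ⌊$170,225 × 150%/3⌋ = $85,112. Book value $85,113.
Year 3 (final): $85,113 − $12,300 = $72,813. Book value $12,300.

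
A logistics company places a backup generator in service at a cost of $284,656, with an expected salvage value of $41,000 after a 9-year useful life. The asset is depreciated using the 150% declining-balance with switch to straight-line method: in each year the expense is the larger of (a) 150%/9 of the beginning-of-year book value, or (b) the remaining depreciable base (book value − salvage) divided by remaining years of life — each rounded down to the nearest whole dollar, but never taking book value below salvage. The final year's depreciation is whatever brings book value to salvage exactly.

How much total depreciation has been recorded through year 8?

$225,545

Depreciable base = $284,656 − $41,000 = $243,656.
Year 1: DB = ⌊$284,656 × 150%/9⌋ = $47,442; SL = ⌊$243,656/9⌋ = $27,072 → take DB $47,442. Book value $237,214.
Year 2: DB = ⌊$237,214 × 150%/9⌋ = $39,535; SL = ⌊$196,214/8⌋ = $24,526 → take DB $39,535. Book value $197,679.
Year 3: DB = ⌊$197,679 × 150%/9⌋ = $32,946; SL = ⌊$156,679/7⌋ = $22,382 → take DB $32,946. Book value $164,733.
Year 4: DB = ⌊$164,733 × 150%/9⌋ = $27,455; SL = ⌊$123,733/6⌋ = $20,622 → take DB $27,455. Book value $137,278.
Year 5: DB = ⌊$137,278 × 150%/9⌋ = $22,879; SL = ⌊$96,278/5⌋ = $19,255 → take DB $22,879. Book value $114,399.
Year 6: DB = ⌊$114,399 × 150%/9⌋ = $19,066; SL = ⌊$73,399/4⌋ = $18,349 → take DB $19,066. Book value $95,333.
Year 7: DB = ⌊$95,333 × 150%/9⌋ = $15,888; SL = ⌊$54,333/3⌋ = $18,111 → take SL $18,111. Book value $77,222.
Year 8: DB = ⌊$77,222 × 150%/9⌋ = $12,870; SL = ⌊$36,222/2⌋ = $18,111 → take SL $18,111. Book value $59,111.
Accumulated through year 8 = $284,656 − $59,111 = $225,545.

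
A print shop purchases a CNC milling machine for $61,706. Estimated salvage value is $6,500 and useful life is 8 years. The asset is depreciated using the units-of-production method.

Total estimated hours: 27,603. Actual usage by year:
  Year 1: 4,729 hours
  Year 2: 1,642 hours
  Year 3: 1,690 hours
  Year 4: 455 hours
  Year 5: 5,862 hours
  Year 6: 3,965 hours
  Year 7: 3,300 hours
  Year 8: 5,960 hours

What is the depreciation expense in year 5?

Depreciable base = $61,706 − $6,500 = $55,206.
Rate = $55,206 / 27,603 hours = $2 per hour.
Year 1: 4,729 × $2 = $9,458. Book value $52,248.
Year 2: 1,642 × $2 = $3,284. Book value $48,964.
Year 3: 1,690 × $2 = $3,380. Book value $45,584.
Year 4: 455 × $2 = $910. Book value $44,674.
Year 5: 5,862 × $2 = $11,724. Book value $32,950.

$11,724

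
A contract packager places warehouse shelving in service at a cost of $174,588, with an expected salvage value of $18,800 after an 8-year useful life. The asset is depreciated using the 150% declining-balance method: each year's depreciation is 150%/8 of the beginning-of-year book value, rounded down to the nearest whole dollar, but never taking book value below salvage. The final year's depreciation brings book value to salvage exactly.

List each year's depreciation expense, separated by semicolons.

$32,735; $26,597; $21,610; $17,558; $14,266; $11,591; $9,418; $22,013

Depreciable base = $174,588 − $18,800 = $155,788.
Year 1: ⌊$174,588 × 150%/8⌋ = $32,735. Book value $141,853.
Year 2: ⌊$141,853 × 150%/8⌋ = $26,597. Book value $115,256.
Year 3: ⌊$115,256 × 150%/8⌋ = $21,610. Book value $93,646.
Year 4: ⌊$93,646 × 150%/8⌋ = $17,558. Book value $76,088.
Year 5: ⌊$76,088 × 150%/8⌋ = $14,266. Book value $61,822.
Year 6: ⌊$61,822 × 150%/8⌋ = $11,591. Book value $50,231.
Year 7: ⌊$50,231 × 150%/8⌋ = $9,418. Book value $40,813.
Year 8 (final): $40,813 − $18,800 = $22,013. Book value $18,800.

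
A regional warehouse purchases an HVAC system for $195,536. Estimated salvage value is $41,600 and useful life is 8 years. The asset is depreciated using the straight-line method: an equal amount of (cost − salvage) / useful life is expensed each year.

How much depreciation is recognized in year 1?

$19,242

Depreciable base = $195,536 − $41,600 = $153,936.
Annual expense = $153,936 / 8 = $19,242.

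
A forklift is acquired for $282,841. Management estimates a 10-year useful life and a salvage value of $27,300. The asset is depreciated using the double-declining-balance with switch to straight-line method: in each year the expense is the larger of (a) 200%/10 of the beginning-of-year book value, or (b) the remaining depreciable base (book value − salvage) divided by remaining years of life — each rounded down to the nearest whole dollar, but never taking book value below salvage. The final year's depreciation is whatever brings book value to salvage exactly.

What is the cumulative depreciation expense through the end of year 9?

Depreciable base = $282,841 − $27,300 = $255,541.
Year 1: DB = ⌊$282,841 × 200%/10⌋ = $56,568; SL = ⌊$255,541/10⌋ = $25,554 → take DB $56,568. Book value $226,273.
Year 2: DB = ⌊$226,273 × 200%/10⌋ = $45,254; SL = ⌊$198,973/9⌋ = $22,108 → take DB $45,254. Book value $181,019.
Year 3: DB = ⌊$181,019 × 200%/10⌋ = $36,203; SL = ⌊$153,719/8⌋ = $19,214 → take DB $36,203. Book value $144,816.
Year 4: DB = ⌊$144,816 × 200%/10⌋ = $28,963; SL = ⌊$117,516/7⌋ = $16,788 → take DB $28,963. Book value $115,853.
Year 5: DB = ⌊$115,853 × 200%/10⌋ = $23,170; SL = ⌊$88,553/6⌋ = $14,758 → take DB $23,170. Book value $92,683.
Year 6: DB = ⌊$92,683 × 200%/10⌋ = $18,536; SL = ⌊$65,383/5⌋ = $13,076 → take DB $18,536. Book value $74,147.
Year 7: DB = ⌊$74,147 × 200%/10⌋ = $14,829; SL = ⌊$46,847/4⌋ = $11,711 → take DB $14,829. Book value $59,318.
Year 8: DB = ⌊$59,318 × 200%/10⌋ = $11,863; SL = ⌊$32,018/3⌋ = $10,672 → take DB $11,863. Book value $47,455.
Year 9: DB = ⌊$47,455 × 200%/10⌋ = $9,491; SL = ⌊$20,155/2⌋ = $10,077 → take SL $10,077. Book value $37,378.
Accumulated through year 9 = $282,841 − $37,378 = $245,463.

$245,463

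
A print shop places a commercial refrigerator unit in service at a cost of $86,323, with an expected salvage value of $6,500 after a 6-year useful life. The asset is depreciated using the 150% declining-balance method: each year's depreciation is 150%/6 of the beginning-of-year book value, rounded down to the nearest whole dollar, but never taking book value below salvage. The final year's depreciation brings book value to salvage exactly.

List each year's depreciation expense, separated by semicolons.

Depreciable base = $86,323 − $6,500 = $79,823.
Year 1: ⌊$86,323 × 150%/6⌋ = $21,580. Book value $64,743.
Year 2: ⌊$64,743 × 150%/6⌋ = $16,185. Book value $48,558.
Year 3: ⌊$48,558 × 150%/6⌋ = $12,139. Book value $36,419.
Year 4: ⌊$36,419 × 150%/6⌋ = $9,104. Book value $27,315.
Year 5: ⌊$27,315 × 150%/6⌋ = $6,828. Book value $20,487.
Year 6 (final): $20,487 − $6,500 = $13,987. Book value $6,500.

$21,580; $16,185; $12,139; $9,104; $6,828; $13,987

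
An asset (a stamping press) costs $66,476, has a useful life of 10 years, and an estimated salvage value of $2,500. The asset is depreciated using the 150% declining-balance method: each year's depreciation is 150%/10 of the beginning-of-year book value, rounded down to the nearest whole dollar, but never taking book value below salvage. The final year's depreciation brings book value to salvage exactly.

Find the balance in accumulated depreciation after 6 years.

$41,402

Depreciable base = $66,476 − $2,500 = $63,976.
Year 1: ⌊$66,476 × 150%/10⌋ = $9,971. Book value $56,505.
Year 2: ⌊$56,505 × 150%/10⌋ = $8,475. Book value $48,030.
Year 3: ⌊$48,030 × 150%/10⌋ = $7,204. Book value $40,826.
Year 4: ⌊$40,826 × 150%/10⌋ = $6,123. Book value $34,703.
Year 5: ⌊$34,703 × 150%/10⌋ = $5,205. Book value $29,498.
Year 6: ⌊$29,498 × 150%/10⌋ = $4,424. Book value $25,074.
Accumulated through year 6 = $66,476 − $25,074 = $41,402.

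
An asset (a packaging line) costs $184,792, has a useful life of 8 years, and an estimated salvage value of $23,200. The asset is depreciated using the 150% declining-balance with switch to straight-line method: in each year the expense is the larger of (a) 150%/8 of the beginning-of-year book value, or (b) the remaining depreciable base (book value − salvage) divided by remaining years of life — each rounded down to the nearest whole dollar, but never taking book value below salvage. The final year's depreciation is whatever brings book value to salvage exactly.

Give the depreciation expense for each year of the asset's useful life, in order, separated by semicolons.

Depreciable base = $184,792 − $23,200 = $161,592.
Year 1: DB = ⌊$184,792 × 150%/8⌋ = $34,648; SL = ⌊$161,592/8⌋ = $20,199 → take DB $34,648. Book value $150,144.
Year 2: DB = ⌊$150,144 × 150%/8⌋ = $28,152; SL = ⌊$126,944/7⌋ = $18,134 → take DB $28,152. Book value $121,992.
Year 3: DB = ⌊$121,992 × 150%/8⌋ = $22,873; SL = ⌊$98,792/6⌋ = $16,465 → take DB $22,873. Book value $99,119.
Year 4: DB = ⌊$99,119 × 150%/8⌋ = $18,584; SL = ⌊$75,919/5⌋ = $15,183 → take DB $18,584. Book value $80,535.
Year 5: DB = ⌊$80,535 × 150%/8⌋ = $15,100; SL = ⌊$57,335/4⌋ = $14,333 → take DB $15,100. Book value $65,435.
Year 6: DB = ⌊$65,435 × 150%/8⌋ = $12,269; SL = ⌊$42,235/3⌋ = $14,078 → take SL $14,078. Book value $51,357.
Year 7: DB = ⌊$51,357 × 150%/8⌋ = $9,629; SL = ⌊$28,157/2⌋ = $14,078 → take SL $14,078. Book value $37,279.
Year 8 (final): $37,279 − $23,200 = $14,079. Book value $23,200.

$34,648; $28,152; $22,873; $18,584; $15,100; $14,078; $14,078; $14,079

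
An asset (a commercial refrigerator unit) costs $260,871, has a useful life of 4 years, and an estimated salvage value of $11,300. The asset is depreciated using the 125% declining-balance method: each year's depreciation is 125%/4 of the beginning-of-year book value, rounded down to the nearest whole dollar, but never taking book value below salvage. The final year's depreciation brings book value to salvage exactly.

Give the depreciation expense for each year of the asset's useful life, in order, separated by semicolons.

Depreciable base = $260,871 − $11,300 = $249,571.
Year 1: ⌊$260,871 × 125%/4⌋ = $81,522. Book value $179,349.
Year 2: ⌊$179,349 × 125%/4⌋ = $56,046. Book value $123,303.
Year 3: ⌊$123,303 × 125%/4⌋ = $38,532. Book value $84,771.
Year 4 (final): $84,771 − $11,300 = $73,471. Book value $11,300.

$81,522; $56,046; $38,532; $73,471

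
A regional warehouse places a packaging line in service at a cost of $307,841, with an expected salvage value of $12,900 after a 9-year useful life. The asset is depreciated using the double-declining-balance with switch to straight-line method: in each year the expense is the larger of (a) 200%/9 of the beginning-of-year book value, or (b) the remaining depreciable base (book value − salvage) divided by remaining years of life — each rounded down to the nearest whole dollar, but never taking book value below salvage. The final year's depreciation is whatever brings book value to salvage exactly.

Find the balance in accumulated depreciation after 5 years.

$220,220

Depreciable base = $307,841 − $12,900 = $294,941.
Year 1: DB = ⌊$307,841 × 200%/9⌋ = $68,409; SL = ⌊$294,941/9⌋ = $32,771 → take DB $68,409. Book value $239,432.
Year 2: DB = ⌊$239,432 × 200%/9⌋ = $53,207; SL = ⌊$226,532/8⌋ = $28,316 → take DB $53,207. Book value $186,225.
Year 3: DB = ⌊$186,225 × 200%/9⌋ = $41,383; SL = ⌊$173,325/7⌋ = $24,760 → take DB $41,383. Book value $144,842.
Year 4: DB = ⌊$144,842 × 200%/9⌋ = $32,187; SL = ⌊$131,942/6⌋ = $21,990 → take DB $32,187. Book value $112,655.
Year 5: DB = ⌊$112,655 × 200%/9⌋ = $25,034; SL = ⌊$99,755/5⌋ = $19,951 → take DB $25,034. Book value $87,621.
Accumulated through year 5 = $307,841 − $87,621 = $220,220.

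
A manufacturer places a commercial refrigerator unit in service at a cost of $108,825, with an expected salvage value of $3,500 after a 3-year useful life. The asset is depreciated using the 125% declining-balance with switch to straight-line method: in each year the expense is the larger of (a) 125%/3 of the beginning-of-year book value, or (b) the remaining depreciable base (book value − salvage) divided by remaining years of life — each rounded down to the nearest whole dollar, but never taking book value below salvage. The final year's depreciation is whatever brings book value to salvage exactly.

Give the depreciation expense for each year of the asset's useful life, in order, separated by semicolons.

Depreciable base = $108,825 − $3,500 = $105,325.
Year 1: DB = ⌊$108,825 × 125%/3⌋ = $45,343; SL = ⌊$105,325/3⌋ = $35,108 → take DB $45,343. Book value $63,482.
Year 2: DB = ⌊$63,482 × 125%/3⌋ = $26,450; SL = ⌊$59,982/2⌋ = $29,991 → take SL $29,991. Book value $33,491.
Year 3 (final): $33,491 − $3,500 = $29,991. Book value $3,500.

$45,343; $29,991; $29,991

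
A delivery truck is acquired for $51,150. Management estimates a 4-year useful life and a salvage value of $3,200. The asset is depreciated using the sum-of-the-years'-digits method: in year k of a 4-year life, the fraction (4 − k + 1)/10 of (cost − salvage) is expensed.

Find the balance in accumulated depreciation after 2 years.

$33,565

Depreciable base = $51,150 − $3,200 = $47,950.
Sum of the years' digits = 4+3+2+1 = 10.
Year 1: $47,950 × 4/10 = $19,180. Book value $31,970.
Year 2: $47,950 × 3/10 = $14,385. Book value $17,585.
Accumulated through year 2 = $51,150 − $17,585 = $33,565.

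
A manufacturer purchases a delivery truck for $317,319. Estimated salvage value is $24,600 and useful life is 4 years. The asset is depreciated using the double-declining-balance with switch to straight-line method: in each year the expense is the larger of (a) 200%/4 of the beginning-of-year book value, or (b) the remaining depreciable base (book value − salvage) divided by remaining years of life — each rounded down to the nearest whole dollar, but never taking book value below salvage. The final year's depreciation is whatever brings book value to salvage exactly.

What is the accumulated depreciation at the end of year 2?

Depreciable base = $317,319 − $24,600 = $292,719.
Year 1: DB = ⌊$317,319 × 200%/4⌋ = $158,659; SL = ⌊$292,719/4⌋ = $73,179 → take DB $158,659. Book value $158,660.
Year 2: DB = ⌊$158,660 × 200%/4⌋ = $79,330; SL = ⌊$134,060/3⌋ = $44,686 → take DB $79,330. Book value $79,330.
Accumulated through year 2 = $317,319 − $79,330 = $237,989.

$237,989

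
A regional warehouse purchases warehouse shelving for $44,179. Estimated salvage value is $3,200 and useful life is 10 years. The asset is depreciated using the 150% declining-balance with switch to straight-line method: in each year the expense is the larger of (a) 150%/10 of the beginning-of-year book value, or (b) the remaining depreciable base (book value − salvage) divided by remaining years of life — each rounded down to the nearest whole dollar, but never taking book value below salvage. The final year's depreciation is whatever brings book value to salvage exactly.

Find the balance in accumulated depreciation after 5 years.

Depreciable base = $44,179 − $3,200 = $40,979.
Year 1: DB = ⌊$44,179 × 150%/10⌋ = $6,626; SL = ⌊$40,979/10⌋ = $4,097 → take DB $6,626. Book value $37,553.
Year 2: DB = ⌊$37,553 × 150%/10⌋ = $5,632; SL = ⌊$34,353/9⌋ = $3,817 → take DB $5,632. Book value $31,921.
Year 3: DB = ⌊$31,921 × 150%/10⌋ = $4,788; SL = ⌊$28,721/8⌋ = $3,590 → take DB $4,788. Book value $27,133.
Year 4: DB = ⌊$27,133 × 150%/10⌋ = $4,069; SL = ⌊$23,933/7⌋ = $3,419 → take DB $4,069. Book value $23,064.
Year 5: DB = ⌊$23,064 × 150%/10⌋ = $3,459; SL = ⌊$19,864/6⌋ = $3,310 → take DB $3,459. Book value $19,605.
Accumulated through year 5 = $44,179 − $19,605 = $24,574.

$24,574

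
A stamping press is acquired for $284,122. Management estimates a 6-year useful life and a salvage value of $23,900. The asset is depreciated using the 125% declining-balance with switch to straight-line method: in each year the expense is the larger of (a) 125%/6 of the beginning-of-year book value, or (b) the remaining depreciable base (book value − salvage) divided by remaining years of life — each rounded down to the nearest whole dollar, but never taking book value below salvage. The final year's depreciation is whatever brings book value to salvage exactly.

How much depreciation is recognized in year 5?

Depreciable base = $284,122 − $23,900 = $260,222.
Year 1: DB = ⌊$284,122 × 125%/6⌋ = $59,192; SL = ⌊$260,222/6⌋ = $43,370 → take DB $59,192. Book value $224,930.
Year 2: DB = ⌊$224,930 × 125%/6⌋ = $46,860; SL = ⌊$201,030/5⌋ = $40,206 → take DB $46,860. Book value $178,070.
Year 3: DB = ⌊$178,070 × 125%/6⌋ = $37,097; SL = ⌊$154,170/4⌋ = $38,542 → take SL $38,542. Book value $139,528.
Year 4: DB = ⌊$139,528 × 125%/6⌋ = $29,068; SL = ⌊$115,628/3⌋ = $38,542 → take SL $38,542. Book value $100,986.
Year 5: DB = ⌊$100,986 × 125%/6⌋ = $21,038; SL = ⌊$77,086/2⌋ = $38,543 → take SL $38,543. Book value $62,443.

$38,543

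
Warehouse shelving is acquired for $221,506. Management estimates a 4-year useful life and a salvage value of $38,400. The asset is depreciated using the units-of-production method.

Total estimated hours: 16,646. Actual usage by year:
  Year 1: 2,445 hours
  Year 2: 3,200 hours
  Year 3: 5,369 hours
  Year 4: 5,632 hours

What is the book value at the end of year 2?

Depreciable base = $221,506 − $38,400 = $183,106.
Rate = $183,106 / 16,646 hours = $11 per hour.
Year 1: 2,445 × $11 = $26,895. Book value $194,611.
Year 2: 3,200 × $11 = $35,200. Book value $159,411.

$159,411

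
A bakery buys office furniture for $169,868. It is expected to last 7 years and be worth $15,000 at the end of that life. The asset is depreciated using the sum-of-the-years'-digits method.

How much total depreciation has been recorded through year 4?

Depreciable base = $169,868 − $15,000 = $154,868.
Sum of the years' digits = 7+6+5+4+3+2+1 = 28.
Year 1: $154,868 × 7/28 = $38,717. Book value $131,151.
Year 2: $154,868 × 6/28 = $33,186. Book value $97,965.
Year 3: $154,868 × 5/28 = $27,655. Book value $70,310.
Year 4: $154,868 × 4/28 = $22,124. Book value $48,186.
Accumulated through year 4 = $169,868 − $48,186 = $121,682.

$121,682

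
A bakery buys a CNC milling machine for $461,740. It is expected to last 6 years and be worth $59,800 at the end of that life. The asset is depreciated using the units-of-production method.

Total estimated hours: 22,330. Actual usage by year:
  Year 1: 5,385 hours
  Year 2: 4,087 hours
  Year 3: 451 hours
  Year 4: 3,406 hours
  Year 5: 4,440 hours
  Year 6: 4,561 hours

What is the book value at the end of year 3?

$283,126

Depreciable base = $461,740 − $59,800 = $401,940.
Rate = $401,940 / 22,330 hours = $18 per hour.
Year 1: 5,385 × $18 = $96,930. Book value $364,810.
Year 2: 4,087 × $18 = $73,566. Book value $291,244.
Year 3: 451 × $18 = $8,118. Book value $283,126.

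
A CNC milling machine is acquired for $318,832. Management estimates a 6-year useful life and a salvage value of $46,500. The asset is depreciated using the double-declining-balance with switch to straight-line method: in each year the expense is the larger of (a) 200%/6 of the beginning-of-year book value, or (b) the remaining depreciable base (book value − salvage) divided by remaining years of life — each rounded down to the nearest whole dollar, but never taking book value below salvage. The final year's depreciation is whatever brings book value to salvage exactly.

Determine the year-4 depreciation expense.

$31,490

Depreciable base = $318,832 − $46,500 = $272,332.
Year 1: DB = ⌊$318,832 × 200%/6⌋ = $106,277; SL = ⌊$272,332/6⌋ = $45,388 → take DB $106,277. Book value $212,555.
Year 2: DB = ⌊$212,555 × 200%/6⌋ = $70,851; SL = ⌊$166,055/5⌋ = $33,211 → take DB $70,851. Book value $141,704.
Year 3: DB = ⌊$141,704 × 200%/6⌋ = $47,234; SL = ⌊$95,204/4⌋ = $23,801 → take DB $47,234. Book value $94,470.
Year 4: DB = ⌊$94,470 × 200%/6⌋ = $31,490; SL = ⌊$47,970/3⌋ = $15,990 → take DB $31,490. Book value $62,980.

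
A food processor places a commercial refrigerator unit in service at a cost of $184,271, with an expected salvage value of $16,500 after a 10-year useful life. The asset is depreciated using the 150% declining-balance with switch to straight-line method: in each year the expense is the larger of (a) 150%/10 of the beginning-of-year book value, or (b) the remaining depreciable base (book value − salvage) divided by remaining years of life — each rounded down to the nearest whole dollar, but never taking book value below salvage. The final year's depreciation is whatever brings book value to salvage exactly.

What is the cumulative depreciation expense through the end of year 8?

$141,665

Depreciable base = $184,271 − $16,500 = $167,771.
Year 1: DB = ⌊$184,271 × 150%/10⌋ = $27,640; SL = ⌊$167,771/10⌋ = $16,777 → take DB $27,640. Book value $156,631.
Year 2: DB = ⌊$156,631 × 150%/10⌋ = $23,494; SL = ⌊$140,131/9⌋ = $15,570 → take DB $23,494. Book value $133,137.
Year 3: DB = ⌊$133,137 × 150%/10⌋ = $19,970; SL = ⌊$116,637/8⌋ = $14,579 → take DB $19,970. Book value $113,167.
Year 4: DB = ⌊$113,167 × 150%/10⌋ = $16,975; SL = ⌊$96,667/7⌋ = $13,809 → take DB $16,975. Book value $96,192.
Year 5: DB = ⌊$96,192 × 150%/10⌋ = $14,428; SL = ⌊$79,692/6⌋ = $13,282 → take DB $14,428. Book value $81,764.
Year 6: DB = ⌊$81,764 × 150%/10⌋ = $12,264; SL = ⌊$65,264/5⌋ = $13,052 → take SL $13,052. Book value $68,712.
Year 7: DB = ⌊$68,712 × 150%/10⌋ = $10,306; SL = ⌊$52,212/4⌋ = $13,053 → take SL $13,053. Book value $55,659.
Year 8: DB = ⌊$55,659 × 150%/10⌋ = $8,348; SL = ⌊$39,159/3⌋ = $13,053 → take SL $13,053. Book value $42,606.
Accumulated through year 8 = $184,271 − $42,606 = $141,665.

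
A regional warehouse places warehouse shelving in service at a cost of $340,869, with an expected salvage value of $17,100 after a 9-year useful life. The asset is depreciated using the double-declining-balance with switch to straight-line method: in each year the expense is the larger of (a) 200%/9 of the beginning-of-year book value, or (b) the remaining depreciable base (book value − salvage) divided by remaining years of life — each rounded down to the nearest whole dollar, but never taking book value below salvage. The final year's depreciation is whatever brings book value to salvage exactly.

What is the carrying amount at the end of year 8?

$36,555

Depreciable base = $340,869 − $17,100 = $323,769.
Year 1: DB = ⌊$340,869 × 200%/9⌋ = $75,748; SL = ⌊$323,769/9⌋ = $35,974 → take DB $75,748. Book value $265,121.
Year 2: DB = ⌊$265,121 × 200%/9⌋ = $58,915; SL = ⌊$248,021/8⌋ = $31,002 → take DB $58,915. Book value $206,206.
Year 3: DB = ⌊$206,206 × 200%/9⌋ = $45,823; SL = ⌊$189,106/7⌋ = $27,015 → take DB $45,823. Book value $160,383.
Year 4: DB = ⌊$160,383 × 200%/9⌋ = $35,640; SL = ⌊$143,283/6⌋ = $23,880 → take DB $35,640. Book value $124,743.
Year 5: DB = ⌊$124,743 × 200%/9⌋ = $27,720; SL = ⌊$107,643/5⌋ = $21,528 → take DB $27,720. Book value $97,023.
Year 6: DB = ⌊$97,023 × 200%/9⌋ = $21,560; SL = ⌊$79,923/4⌋ = $19,980 → take DB $21,560. Book value $75,463.
Year 7: DB = ⌊$75,463 × 200%/9⌋ = $16,769; SL = ⌊$58,363/3⌋ = $19,454 → take SL $19,454. Book value $56,009.
Year 8: DB = ⌊$56,009 × 200%/9⌋ = $12,446; SL = ⌊$38,909/2⌋ = $19,454 → take SL $19,454. Book value $36,555.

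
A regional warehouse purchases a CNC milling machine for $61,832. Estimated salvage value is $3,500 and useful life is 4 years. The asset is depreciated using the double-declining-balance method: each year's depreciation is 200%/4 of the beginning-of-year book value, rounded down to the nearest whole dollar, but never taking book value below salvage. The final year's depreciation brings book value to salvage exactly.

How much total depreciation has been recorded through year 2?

Depreciable base = $61,832 − $3,500 = $58,332.
Year 1: ⌊$61,832 × 200%/4⌋ = $30,916. Book value $30,916.
Year 2: ⌊$30,916 × 200%/4⌋ = $15,458. Book value $15,458.
Accumulated through year 2 = $61,832 − $15,458 = $46,374.

$46,374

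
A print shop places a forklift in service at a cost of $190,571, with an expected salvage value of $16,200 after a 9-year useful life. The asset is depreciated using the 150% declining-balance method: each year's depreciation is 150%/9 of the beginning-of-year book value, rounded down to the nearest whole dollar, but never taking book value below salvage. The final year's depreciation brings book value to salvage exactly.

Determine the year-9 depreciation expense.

$28,123

Depreciable base = $190,571 − $16,200 = $174,371.
Year 1: ⌊$190,571 × 150%/9⌋ = $31,761. Book value $158,810.
Year 2: ⌊$158,810 × 150%/9⌋ = $26,468. Book value $132,342.
Year 3: ⌊$132,342 × 150%/9⌋ = $22,057. Book value $110,285.
Year 4: ⌊$110,285 × 150%/9⌋ = $18,380. Book value $91,905.
Year 5: ⌊$91,905 × 150%/9⌋ = $15,317. Book value $76,588.
Year 6: ⌊$76,588 × 150%/9⌋ = $12,764. Book value $63,824.
Year 7: ⌊$63,824 × 150%/9⌋ = $10,637. Book value $53,187.
Year 8: ⌊$53,187 × 150%/9⌋ = $8,864. Book value $44,323.
Year 9 (final): $44,323 − $16,200 = $28,123. Book value $16,200.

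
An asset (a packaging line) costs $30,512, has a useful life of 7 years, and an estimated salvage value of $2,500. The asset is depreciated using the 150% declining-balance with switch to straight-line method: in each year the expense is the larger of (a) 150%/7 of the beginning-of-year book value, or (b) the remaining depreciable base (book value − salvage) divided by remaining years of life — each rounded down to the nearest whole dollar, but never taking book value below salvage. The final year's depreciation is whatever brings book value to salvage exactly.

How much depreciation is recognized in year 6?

$3,043

Depreciable base = $30,512 − $2,500 = $28,012.
Year 1: DB = ⌊$30,512 × 150%/7⌋ = $6,538; SL = ⌊$28,012/7⌋ = $4,001 → take DB $6,538. Book value $23,974.
Year 2: DB = ⌊$23,974 × 150%/7⌋ = $5,137; SL = ⌊$21,474/6⌋ = $3,579 → take DB $5,137. Book value $18,837.
Year 3: DB = ⌊$18,837 × 150%/7⌋ = $4,036; SL = ⌊$16,337/5⌋ = $3,267 → take DB $4,036. Book value $14,801.
Year 4: DB = ⌊$14,801 × 150%/7⌋ = $3,171; SL = ⌊$12,301/4⌋ = $3,075 → take DB $3,171. Book value $11,630.
Year 5: DB = ⌊$11,630 × 150%/7⌋ = $2,492; SL = ⌊$9,130/3⌋ = $3,043 → take SL $3,043. Book value $8,587.
Year 6: DB = ⌊$8,587 × 150%/7⌋ = $1,840; SL = ⌊$6,087/2⌋ = $3,043 → take SL $3,043. Book value $5,544.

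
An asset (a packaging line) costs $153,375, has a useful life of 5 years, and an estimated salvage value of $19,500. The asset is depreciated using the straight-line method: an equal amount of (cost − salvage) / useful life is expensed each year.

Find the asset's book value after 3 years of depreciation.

Depreciable base = $153,375 − $19,500 = $133,875.
Annual expense = $133,875 / 5 = $26,775.
End of year 1: book value $126,600.
End of year 2: book value $99,825.
End of year 3: book value $73,050.

$73,050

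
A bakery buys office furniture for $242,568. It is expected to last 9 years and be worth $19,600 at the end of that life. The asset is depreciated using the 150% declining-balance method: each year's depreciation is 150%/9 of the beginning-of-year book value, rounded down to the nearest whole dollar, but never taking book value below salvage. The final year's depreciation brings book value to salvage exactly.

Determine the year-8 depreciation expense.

$11,283

Depreciable base = $242,568 − $19,600 = $222,968.
Year 1: ⌊$242,568 × 150%/9⌋ = $40,428. Book value $202,140.
Year 2: ⌊$202,140 × 150%/9⌋ = $33,690. Book value $168,450.
Year 3: ⌊$168,450 × 150%/9⌋ = $28,075. Book value $140,375.
Year 4: ⌊$140,375 × 150%/9⌋ = $23,395. Book value $116,980.
Year 5: ⌊$116,980 × 150%/9⌋ = $19,496. Book value $97,484.
Year 6: ⌊$97,484 × 150%/9⌋ = $16,247. Book value $81,237.
Year 7: ⌊$81,237 × 150%/9⌋ = $13,539. Book value $67,698.
Year 8: ⌊$67,698 × 150%/9⌋ = $11,283. Book value $56,415.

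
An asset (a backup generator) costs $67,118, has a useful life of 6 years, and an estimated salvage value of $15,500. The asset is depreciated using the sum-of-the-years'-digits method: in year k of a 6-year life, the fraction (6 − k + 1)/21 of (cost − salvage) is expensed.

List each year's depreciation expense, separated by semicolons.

Depreciable base = $67,118 − $15,500 = $51,618.
Sum of the years' digits = 6+5+4+3+2+1 = 21.
Year 1: $51,618 × 6/21 = $14,748. Book value $52,370.
Year 2: $51,618 × 5/21 = $12,290. Book value $40,080.
Year 3: $51,618 × 4/21 = $9,832. Book value $30,248.
Year 4: $51,618 × 3/21 = $7,374. Book value $22,874.
Year 5: $51,618 × 2/21 = $4,916. Book value $17,958.
Year 6: $51,618 × 1/21 = $2,458. Book value $15,500.

$14,748; $12,290; $9,832; $7,374; $4,916; $2,458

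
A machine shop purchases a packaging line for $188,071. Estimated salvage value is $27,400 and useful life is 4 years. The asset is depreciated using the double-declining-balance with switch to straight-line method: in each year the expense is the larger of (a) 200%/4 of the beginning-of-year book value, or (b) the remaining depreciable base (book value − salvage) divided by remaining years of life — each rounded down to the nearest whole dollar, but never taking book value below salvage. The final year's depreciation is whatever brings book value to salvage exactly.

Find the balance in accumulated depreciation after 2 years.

$141,053

Depreciable base = $188,071 − $27,400 = $160,671.
Year 1: DB = ⌊$188,071 × 200%/4⌋ = $94,035; SL = ⌊$160,671/4⌋ = $40,167 → take DB $94,035. Book value $94,036.
Year 2: DB = ⌊$94,036 × 200%/4⌋ = $47,018; SL = ⌊$66,636/3⌋ = $22,212 → take DB $47,018. Book value $47,018.
Accumulated through year 2 = $188,071 − $47,018 = $141,053.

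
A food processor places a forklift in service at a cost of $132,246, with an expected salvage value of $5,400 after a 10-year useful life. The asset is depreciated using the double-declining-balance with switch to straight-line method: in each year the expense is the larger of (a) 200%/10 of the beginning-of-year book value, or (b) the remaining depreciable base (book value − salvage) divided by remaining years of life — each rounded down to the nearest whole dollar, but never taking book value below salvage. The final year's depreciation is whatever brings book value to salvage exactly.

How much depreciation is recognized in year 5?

Depreciable base = $132,246 − $5,400 = $126,846.
Year 1: DB = ⌊$132,246 × 200%/10⌋ = $26,449; SL = ⌊$126,846/10⌋ = $12,684 → take DB $26,449. Book value $105,797.
Year 2: DB = ⌊$105,797 × 200%/10⌋ = $21,159; SL = ⌊$100,397/9⌋ = $11,155 → take DB $21,159. Book value $84,638.
Year 3: DB = ⌊$84,638 × 200%/10⌋ = $16,927; SL = ⌊$79,238/8⌋ = $9,904 → take DB $16,927. Book value $67,711.
Year 4: DB = ⌊$67,711 × 200%/10⌋ = $13,542; SL = ⌊$62,311/7⌋ = $8,901 → take DB $13,542. Book value $54,169.
Year 5: DB = ⌊$54,169 × 200%/10⌋ = $10,833; SL = ⌊$48,769/6⌋ = $8,128 → take DB $10,833. Book value $43,336.

$10,833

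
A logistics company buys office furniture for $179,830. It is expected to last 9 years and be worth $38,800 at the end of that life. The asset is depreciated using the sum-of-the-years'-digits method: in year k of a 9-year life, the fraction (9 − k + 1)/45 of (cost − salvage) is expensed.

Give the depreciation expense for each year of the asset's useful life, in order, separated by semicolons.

Depreciable base = $179,830 − $38,800 = $141,030.
Sum of the years' digits = 9+8+7+6+5+4+3+2+1 = 45.
Year 1: $141,030 × 9/45 = $28,206. Book value $151,624.
Year 2: $141,030 × 8/45 = $25,072. Book value $126,552.
Year 3: $141,030 × 7/45 = $21,938. Book value $104,614.
Year 4: $141,030 × 6/45 = $18,804. Book value $85,810.
Year 5: $141,030 × 5/45 = $15,670. Book value $70,140.
Year 6: $141,030 × 4/45 = $12,536. Book value $57,604.
Year 7: $141,030 × 3/45 = $9,402. Book value $48,202.
Year 8: $141,030 × 2/45 = $6,268. Book value $41,934.
Year 9: $141,030 × 1/45 = $3,134. Book value $38,800.

$28,206; $25,072; $21,938; $18,804; $15,670; $12,536; $9,402; $6,268; $3,134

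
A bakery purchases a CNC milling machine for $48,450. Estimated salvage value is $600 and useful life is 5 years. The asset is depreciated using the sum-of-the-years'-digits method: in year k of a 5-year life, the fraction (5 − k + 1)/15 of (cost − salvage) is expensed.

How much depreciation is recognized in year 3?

Depreciable base = $48,450 − $600 = $47,850.
Sum of the years' digits = 5+4+3+2+1 = 15.
Year 1: $47,850 × 5/15 = $15,950. Book value $32,500.
Year 2: $47,850 × 4/15 = $12,760. Book value $19,740.
Year 3: $47,850 × 3/15 = $9,570. Book value $10,170.

$9,570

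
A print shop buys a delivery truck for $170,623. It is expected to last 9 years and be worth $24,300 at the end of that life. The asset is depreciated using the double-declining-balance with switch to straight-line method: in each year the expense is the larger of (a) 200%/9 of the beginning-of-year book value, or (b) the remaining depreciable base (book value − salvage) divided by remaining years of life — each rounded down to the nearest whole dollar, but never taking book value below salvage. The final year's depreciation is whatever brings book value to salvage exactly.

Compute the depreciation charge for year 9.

Depreciable base = $170,623 − $24,300 = $146,323.
Year 1: DB = ⌊$170,623 × 200%/9⌋ = $37,916; SL = ⌊$146,323/9⌋ = $16,258 → take DB $37,916. Book value $132,707.
Year 2: DB = ⌊$132,707 × 200%/9⌋ = $29,490; SL = ⌊$108,407/8⌋ = $13,550 → take DB $29,490. Book value $103,217.
Year 3: DB = ⌊$103,217 × 200%/9⌋ = $22,937; SL = ⌊$78,917/7⌋ = $11,273 → take DB $22,937. Book value $80,280.
Year 4: DB = ⌊$80,280 × 200%/9⌋ = $17,840; SL = ⌊$55,980/6⌋ = $9,330 → take DB $17,840. Book value $62,440.
Year 5: DB = ⌊$62,440 × 200%/9⌋ = $13,875; SL = ⌊$38,140/5⌋ = $7,628 → take DB $13,875. Book value $48,565.
Year 6: DB = ⌊$48,565 × 200%/9⌋ = $10,792; SL = ⌊$24,265/4⌋ = $6,066 → take DB $10,792. Book value $37,773.
Year 7: DB = ⌊$37,773 × 200%/9⌋ = $8,394; SL = ⌊$13,473/3⌋ = $4,491 → take DB $8,394. Book value $29,379.
Year 8: DB = ⌊$29,379 × 200%/9⌋ = $6,528; SL = ⌊$5,079/2⌋ = $2,539 → take DB $6,528, capped at $5,079. Book value $24,300.
Year 9 (final): $24,300 − $24,300 = $0. Book value $24,300.

$0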